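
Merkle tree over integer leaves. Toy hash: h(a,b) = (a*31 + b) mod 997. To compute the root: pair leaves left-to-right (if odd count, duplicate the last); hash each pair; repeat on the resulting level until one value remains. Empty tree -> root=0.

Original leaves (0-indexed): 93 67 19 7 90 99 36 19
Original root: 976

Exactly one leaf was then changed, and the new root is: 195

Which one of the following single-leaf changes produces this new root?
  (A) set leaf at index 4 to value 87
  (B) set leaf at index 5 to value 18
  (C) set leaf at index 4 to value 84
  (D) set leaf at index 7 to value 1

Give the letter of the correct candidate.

Answer: C

Derivation:
Original leaves: [93, 67, 19, 7, 90, 99, 36, 19]
Target new root: 195
Try each candidate change and compute the resulting root:
Candidate A: set leaf[4] = 87 -> leaves = [93, 67, 19, 7, 87, 99, 36, 19]
  L0: [93, 67, 19, 7, 87, 99, 36, 19]
  L1: h(93,67)=(93*31+67)%997=956 h(19,7)=(19*31+7)%997=596 h(87,99)=(87*31+99)%997=802 h(36,19)=(36*31+19)%997=138 -> [956, 596, 802, 138]
  L2: h(956,596)=(956*31+596)%997=322 h(802,138)=(802*31+138)%997=75 -> [322, 75]
  L3: h(322,75)=(322*31+75)%997=87 -> [87]
  root = 87 != target 195
Candidate B: set leaf[5] = 18 -> leaves = [93, 67, 19, 7, 90, 18, 36, 19]
  L0: [93, 67, 19, 7, 90, 18, 36, 19]
  L1: h(93,67)=(93*31+67)%997=956 h(19,7)=(19*31+7)%997=596 h(90,18)=(90*31+18)%997=814 h(36,19)=(36*31+19)%997=138 -> [956, 596, 814, 138]
  L2: h(956,596)=(956*31+596)%997=322 h(814,138)=(814*31+138)%997=447 -> [322, 447]
  L3: h(322,447)=(322*31+447)%997=459 -> [459]
  root = 459 != target 195
Candidate C: set leaf[4] = 84 -> leaves = [93, 67, 19, 7, 84, 99, 36, 19]
  L0: [93, 67, 19, 7, 84, 99, 36, 19]
  L1: h(93,67)=(93*31+67)%997=956 h(19,7)=(19*31+7)%997=596 h(84,99)=(84*31+99)%997=709 h(36,19)=(36*31+19)%997=138 -> [956, 596, 709, 138]
  L2: h(956,596)=(956*31+596)%997=322 h(709,138)=(709*31+138)%997=183 -> [322, 183]
  L3: h(322,183)=(322*31+183)%997=195 -> [195]
  root = 195 == target 195  ** MATCH **
Candidate D: set leaf[7] = 1 -> leaves = [93, 67, 19, 7, 90, 99, 36, 1]
  L0: [93, 67, 19, 7, 90, 99, 36, 1]
  L1: h(93,67)=(93*31+67)%997=956 h(19,7)=(19*31+7)%997=596 h(90,99)=(90*31+99)%997=895 h(36,1)=(36*31+1)%997=120 -> [956, 596, 895, 120]
  L2: h(956,596)=(956*31+596)%997=322 h(895,120)=(895*31+120)%997=946 -> [322, 946]
  L3: h(322,946)=(322*31+946)%997=958 -> [958]
  root = 958 != target 195
Candidate C produces the target root.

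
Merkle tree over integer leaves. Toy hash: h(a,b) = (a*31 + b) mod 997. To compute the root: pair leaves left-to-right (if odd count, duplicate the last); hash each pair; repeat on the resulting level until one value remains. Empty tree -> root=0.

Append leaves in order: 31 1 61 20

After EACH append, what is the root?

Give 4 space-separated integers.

Answer: 31 962 867 826

Derivation:
After append 31 (leaves=[31]):
  L0: [31]
  root=31
After append 1 (leaves=[31, 1]):
  L0: [31, 1]
  L1: h(31,1)=(31*31+1)%997=962 -> [962]
  root=962
After append 61 (leaves=[31, 1, 61]):
  L0: [31, 1, 61]
  L1: h(31,1)=(31*31+1)%997=962 h(61,61)=(61*31+61)%997=955 -> [962, 955]
  L2: h(962,955)=(962*31+955)%997=867 -> [867]
  root=867
After append 20 (leaves=[31, 1, 61, 20]):
  L0: [31, 1, 61, 20]
  L1: h(31,1)=(31*31+1)%997=962 h(61,20)=(61*31+20)%997=914 -> [962, 914]
  L2: h(962,914)=(962*31+914)%997=826 -> [826]
  root=826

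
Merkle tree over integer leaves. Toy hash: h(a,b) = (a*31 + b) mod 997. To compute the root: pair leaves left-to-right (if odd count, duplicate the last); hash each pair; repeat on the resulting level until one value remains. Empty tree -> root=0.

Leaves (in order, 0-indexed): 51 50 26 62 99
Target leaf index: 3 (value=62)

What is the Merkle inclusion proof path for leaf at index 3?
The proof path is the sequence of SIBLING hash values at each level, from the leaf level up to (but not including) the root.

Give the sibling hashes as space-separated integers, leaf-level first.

Answer: 26 634 679

Derivation:
L0 (leaves): [51, 50, 26, 62, 99], target index=3
L1: h(51,50)=(51*31+50)%997=634 [pair 0] h(26,62)=(26*31+62)%997=868 [pair 1] h(99,99)=(99*31+99)%997=177 [pair 2] -> [634, 868, 177]
  Sibling for proof at L0: 26
L2: h(634,868)=(634*31+868)%997=582 [pair 0] h(177,177)=(177*31+177)%997=679 [pair 1] -> [582, 679]
  Sibling for proof at L1: 634
L3: h(582,679)=(582*31+679)%997=775 [pair 0] -> [775]
  Sibling for proof at L2: 679
Root: 775
Proof path (sibling hashes from leaf to root): [26, 634, 679]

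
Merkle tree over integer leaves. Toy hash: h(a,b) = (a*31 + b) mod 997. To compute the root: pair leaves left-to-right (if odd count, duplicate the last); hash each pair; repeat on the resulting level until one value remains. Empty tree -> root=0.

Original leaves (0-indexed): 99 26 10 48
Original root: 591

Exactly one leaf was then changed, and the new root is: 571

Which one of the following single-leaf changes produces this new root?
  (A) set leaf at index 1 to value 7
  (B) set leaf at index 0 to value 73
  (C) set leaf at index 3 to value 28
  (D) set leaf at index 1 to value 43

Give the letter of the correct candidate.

Original leaves: [99, 26, 10, 48]
Target new root: 571
Try each candidate change and compute the resulting root:
Candidate A: set leaf[1] = 7 -> leaves = [99, 7, 10, 48]
  L0: [99, 7, 10, 48]
  L1: h(99,7)=(99*31+7)%997=85 h(10,48)=(10*31+48)%997=358 -> [85, 358]
  L2: h(85,358)=(85*31+358)%997=2 -> [2]
  root = 2 != target 571
Candidate B: set leaf[0] = 73 -> leaves = [73, 26, 10, 48]
  L0: [73, 26, 10, 48]
  L1: h(73,26)=(73*31+26)%997=295 h(10,48)=(10*31+48)%997=358 -> [295, 358]
  L2: h(295,358)=(295*31+358)%997=530 -> [530]
  root = 530 != target 571
Candidate C: set leaf[3] = 28 -> leaves = [99, 26, 10, 28]
  L0: [99, 26, 10, 28]
  L1: h(99,26)=(99*31+26)%997=104 h(10,28)=(10*31+28)%997=338 -> [104, 338]
  L2: h(104,338)=(104*31+338)%997=571 -> [571]
  root = 571 == target 571  ** MATCH **
Candidate D: set leaf[1] = 43 -> leaves = [99, 43, 10, 48]
  L0: [99, 43, 10, 48]
  L1: h(99,43)=(99*31+43)%997=121 h(10,48)=(10*31+48)%997=358 -> [121, 358]
  L2: h(121,358)=(121*31+358)%997=121 -> [121]
  root = 121 != target 571
Candidate C produces the target root.

Answer: C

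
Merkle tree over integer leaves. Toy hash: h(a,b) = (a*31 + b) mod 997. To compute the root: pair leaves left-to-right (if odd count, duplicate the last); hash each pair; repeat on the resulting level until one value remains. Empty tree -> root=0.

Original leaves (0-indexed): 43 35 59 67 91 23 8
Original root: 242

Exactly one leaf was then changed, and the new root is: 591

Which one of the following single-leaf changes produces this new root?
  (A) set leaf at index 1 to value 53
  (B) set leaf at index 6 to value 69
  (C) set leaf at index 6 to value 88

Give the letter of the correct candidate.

Answer: A

Derivation:
Original leaves: [43, 35, 59, 67, 91, 23, 8]
Target new root: 591
Try each candidate change and compute the resulting root:
Candidate A: set leaf[1] = 53 -> leaves = [43, 53, 59, 67, 91, 23, 8]
  L0: [43, 53, 59, 67, 91, 23, 8]
  L1: h(43,53)=(43*31+53)%997=389 h(59,67)=(59*31+67)%997=899 h(91,23)=(91*31+23)%997=850 h(8,8)=(8*31+8)%997=256 -> [389, 899, 850, 256]
  L2: h(389,899)=(389*31+899)%997=994 h(850,256)=(850*31+256)%997=684 -> [994, 684]
  L3: h(994,684)=(994*31+684)%997=591 -> [591]
  root = 591 == target 591  ** MATCH **
Candidate B: set leaf[6] = 69 -> leaves = [43, 35, 59, 67, 91, 23, 69]
  L0: [43, 35, 59, 67, 91, 23, 69]
  L1: h(43,35)=(43*31+35)%997=371 h(59,67)=(59*31+67)%997=899 h(91,23)=(91*31+23)%997=850 h(69,69)=(69*31+69)%997=214 -> [371, 899, 850, 214]
  L2: h(371,899)=(371*31+899)%997=436 h(850,214)=(850*31+214)%997=642 -> [436, 642]
  L3: h(436,642)=(436*31+642)%997=200 -> [200]
  root = 200 != target 591
Candidate C: set leaf[6] = 88 -> leaves = [43, 35, 59, 67, 91, 23, 88]
  L0: [43, 35, 59, 67, 91, 23, 88]
  L1: h(43,35)=(43*31+35)%997=371 h(59,67)=(59*31+67)%997=899 h(91,23)=(91*31+23)%997=850 h(88,88)=(88*31+88)%997=822 -> [371, 899, 850, 822]
  L2: h(371,899)=(371*31+899)%997=436 h(850,822)=(850*31+822)%997=253 -> [436, 253]
  L3: h(436,253)=(436*31+253)%997=808 -> [808]
  root = 808 != target 591
Candidate A produces the target root.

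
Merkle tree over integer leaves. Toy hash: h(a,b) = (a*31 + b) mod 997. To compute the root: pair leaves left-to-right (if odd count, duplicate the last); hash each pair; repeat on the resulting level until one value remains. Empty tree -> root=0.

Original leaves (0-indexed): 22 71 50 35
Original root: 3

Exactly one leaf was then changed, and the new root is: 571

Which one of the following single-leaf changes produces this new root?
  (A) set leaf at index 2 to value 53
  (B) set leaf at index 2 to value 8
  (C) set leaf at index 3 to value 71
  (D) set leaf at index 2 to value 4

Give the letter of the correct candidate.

Original leaves: [22, 71, 50, 35]
Target new root: 571
Try each candidate change and compute the resulting root:
Candidate A: set leaf[2] = 53 -> leaves = [22, 71, 53, 35]
  L0: [22, 71, 53, 35]
  L1: h(22,71)=(22*31+71)%997=753 h(53,35)=(53*31+35)%997=681 -> [753, 681]
  L2: h(753,681)=(753*31+681)%997=96 -> [96]
  root = 96 != target 571
Candidate B: set leaf[2] = 8 -> leaves = [22, 71, 8, 35]
  L0: [22, 71, 8, 35]
  L1: h(22,71)=(22*31+71)%997=753 h(8,35)=(8*31+35)%997=283 -> [753, 283]
  L2: h(753,283)=(753*31+283)%997=695 -> [695]
  root = 695 != target 571
Candidate C: set leaf[3] = 71 -> leaves = [22, 71, 50, 71]
  L0: [22, 71, 50, 71]
  L1: h(22,71)=(22*31+71)%997=753 h(50,71)=(50*31+71)%997=624 -> [753, 624]
  L2: h(753,624)=(753*31+624)%997=39 -> [39]
  root = 39 != target 571
Candidate D: set leaf[2] = 4 -> leaves = [22, 71, 4, 35]
  L0: [22, 71, 4, 35]
  L1: h(22,71)=(22*31+71)%997=753 h(4,35)=(4*31+35)%997=159 -> [753, 159]
  L2: h(753,159)=(753*31+159)%997=571 -> [571]
  root = 571 == target 571  ** MATCH **
Candidate D produces the target root.

Answer: D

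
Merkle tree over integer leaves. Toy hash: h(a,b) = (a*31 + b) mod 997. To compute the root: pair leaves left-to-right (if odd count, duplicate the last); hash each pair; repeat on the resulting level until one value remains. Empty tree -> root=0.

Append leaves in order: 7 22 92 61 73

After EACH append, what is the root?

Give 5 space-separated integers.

After append 7 (leaves=[7]):
  L0: [7]
  root=7
After append 22 (leaves=[7, 22]):
  L0: [7, 22]
  L1: h(7,22)=(7*31+22)%997=239 -> [239]
  root=239
After append 92 (leaves=[7, 22, 92]):
  L0: [7, 22, 92]
  L1: h(7,22)=(7*31+22)%997=239 h(92,92)=(92*31+92)%997=950 -> [239, 950]
  L2: h(239,950)=(239*31+950)%997=383 -> [383]
  root=383
After append 61 (leaves=[7, 22, 92, 61]):
  L0: [7, 22, 92, 61]
  L1: h(7,22)=(7*31+22)%997=239 h(92,61)=(92*31+61)%997=919 -> [239, 919]
  L2: h(239,919)=(239*31+919)%997=352 -> [352]
  root=352
After append 73 (leaves=[7, 22, 92, 61, 73]):
  L0: [7, 22, 92, 61, 73]
  L1: h(7,22)=(7*31+22)%997=239 h(92,61)=(92*31+61)%997=919 h(73,73)=(73*31+73)%997=342 -> [239, 919, 342]
  L2: h(239,919)=(239*31+919)%997=352 h(342,342)=(342*31+342)%997=974 -> [352, 974]
  L3: h(352,974)=(352*31+974)%997=919 -> [919]
  root=919

Answer: 7 239 383 352 919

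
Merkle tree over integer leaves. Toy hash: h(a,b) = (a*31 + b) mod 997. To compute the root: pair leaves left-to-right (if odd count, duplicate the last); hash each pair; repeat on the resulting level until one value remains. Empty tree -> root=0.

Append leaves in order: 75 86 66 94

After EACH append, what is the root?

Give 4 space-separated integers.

Answer: 75 417 84 112

Derivation:
After append 75 (leaves=[75]):
  L0: [75]
  root=75
After append 86 (leaves=[75, 86]):
  L0: [75, 86]
  L1: h(75,86)=(75*31+86)%997=417 -> [417]
  root=417
After append 66 (leaves=[75, 86, 66]):
  L0: [75, 86, 66]
  L1: h(75,86)=(75*31+86)%997=417 h(66,66)=(66*31+66)%997=118 -> [417, 118]
  L2: h(417,118)=(417*31+118)%997=84 -> [84]
  root=84
After append 94 (leaves=[75, 86, 66, 94]):
  L0: [75, 86, 66, 94]
  L1: h(75,86)=(75*31+86)%997=417 h(66,94)=(66*31+94)%997=146 -> [417, 146]
  L2: h(417,146)=(417*31+146)%997=112 -> [112]
  root=112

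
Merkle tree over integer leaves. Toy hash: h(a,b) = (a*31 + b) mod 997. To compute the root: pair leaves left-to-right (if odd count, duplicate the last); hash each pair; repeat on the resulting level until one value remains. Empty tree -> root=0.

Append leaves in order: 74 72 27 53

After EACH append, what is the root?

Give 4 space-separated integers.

Answer: 74 372 432 458

Derivation:
After append 74 (leaves=[74]):
  L0: [74]
  root=74
After append 72 (leaves=[74, 72]):
  L0: [74, 72]
  L1: h(74,72)=(74*31+72)%997=372 -> [372]
  root=372
After append 27 (leaves=[74, 72, 27]):
  L0: [74, 72, 27]
  L1: h(74,72)=(74*31+72)%997=372 h(27,27)=(27*31+27)%997=864 -> [372, 864]
  L2: h(372,864)=(372*31+864)%997=432 -> [432]
  root=432
After append 53 (leaves=[74, 72, 27, 53]):
  L0: [74, 72, 27, 53]
  L1: h(74,72)=(74*31+72)%997=372 h(27,53)=(27*31+53)%997=890 -> [372, 890]
  L2: h(372,890)=(372*31+890)%997=458 -> [458]
  root=458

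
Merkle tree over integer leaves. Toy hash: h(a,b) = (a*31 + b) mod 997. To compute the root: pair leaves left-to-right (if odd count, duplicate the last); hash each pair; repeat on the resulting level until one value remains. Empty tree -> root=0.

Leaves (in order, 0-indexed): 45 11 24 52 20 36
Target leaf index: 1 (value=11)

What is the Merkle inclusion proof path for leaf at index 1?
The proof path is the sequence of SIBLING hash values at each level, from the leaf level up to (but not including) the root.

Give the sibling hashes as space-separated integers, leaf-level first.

Answer: 45 796 55

Derivation:
L0 (leaves): [45, 11, 24, 52, 20, 36], target index=1
L1: h(45,11)=(45*31+11)%997=409 [pair 0] h(24,52)=(24*31+52)%997=796 [pair 1] h(20,36)=(20*31+36)%997=656 [pair 2] -> [409, 796, 656]
  Sibling for proof at L0: 45
L2: h(409,796)=(409*31+796)%997=514 [pair 0] h(656,656)=(656*31+656)%997=55 [pair 1] -> [514, 55]
  Sibling for proof at L1: 796
L3: h(514,55)=(514*31+55)%997=37 [pair 0] -> [37]
  Sibling for proof at L2: 55
Root: 37
Proof path (sibling hashes from leaf to root): [45, 796, 55]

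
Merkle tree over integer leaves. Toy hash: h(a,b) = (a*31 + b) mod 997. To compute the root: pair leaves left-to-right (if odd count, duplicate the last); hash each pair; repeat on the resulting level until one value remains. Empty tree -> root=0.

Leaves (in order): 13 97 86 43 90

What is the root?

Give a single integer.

Answer: 613

Derivation:
L0: [13, 97, 86, 43, 90]
L1: h(13,97)=(13*31+97)%997=500 h(86,43)=(86*31+43)%997=715 h(90,90)=(90*31+90)%997=886 -> [500, 715, 886]
L2: h(500,715)=(500*31+715)%997=263 h(886,886)=(886*31+886)%997=436 -> [263, 436]
L3: h(263,436)=(263*31+436)%997=613 -> [613]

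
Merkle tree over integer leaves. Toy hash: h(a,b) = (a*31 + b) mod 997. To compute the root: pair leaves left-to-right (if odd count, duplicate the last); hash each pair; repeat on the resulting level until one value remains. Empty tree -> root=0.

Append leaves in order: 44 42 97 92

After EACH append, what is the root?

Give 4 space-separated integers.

Answer: 44 409 828 823

Derivation:
After append 44 (leaves=[44]):
  L0: [44]
  root=44
After append 42 (leaves=[44, 42]):
  L0: [44, 42]
  L1: h(44,42)=(44*31+42)%997=409 -> [409]
  root=409
After append 97 (leaves=[44, 42, 97]):
  L0: [44, 42, 97]
  L1: h(44,42)=(44*31+42)%997=409 h(97,97)=(97*31+97)%997=113 -> [409, 113]
  L2: h(409,113)=(409*31+113)%997=828 -> [828]
  root=828
After append 92 (leaves=[44, 42, 97, 92]):
  L0: [44, 42, 97, 92]
  L1: h(44,42)=(44*31+42)%997=409 h(97,92)=(97*31+92)%997=108 -> [409, 108]
  L2: h(409,108)=(409*31+108)%997=823 -> [823]
  root=823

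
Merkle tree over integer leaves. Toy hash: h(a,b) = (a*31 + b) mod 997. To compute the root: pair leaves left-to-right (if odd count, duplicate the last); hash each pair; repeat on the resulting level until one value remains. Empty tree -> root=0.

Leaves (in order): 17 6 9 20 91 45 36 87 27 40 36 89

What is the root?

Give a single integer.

Answer: 780

Derivation:
L0: [17, 6, 9, 20, 91, 45, 36, 87, 27, 40, 36, 89]
L1: h(17,6)=(17*31+6)%997=533 h(9,20)=(9*31+20)%997=299 h(91,45)=(91*31+45)%997=872 h(36,87)=(36*31+87)%997=206 h(27,40)=(27*31+40)%997=877 h(36,89)=(36*31+89)%997=208 -> [533, 299, 872, 206, 877, 208]
L2: h(533,299)=(533*31+299)%997=870 h(872,206)=(872*31+206)%997=319 h(877,208)=(877*31+208)%997=476 -> [870, 319, 476]
L3: h(870,319)=(870*31+319)%997=370 h(476,476)=(476*31+476)%997=277 -> [370, 277]
L4: h(370,277)=(370*31+277)%997=780 -> [780]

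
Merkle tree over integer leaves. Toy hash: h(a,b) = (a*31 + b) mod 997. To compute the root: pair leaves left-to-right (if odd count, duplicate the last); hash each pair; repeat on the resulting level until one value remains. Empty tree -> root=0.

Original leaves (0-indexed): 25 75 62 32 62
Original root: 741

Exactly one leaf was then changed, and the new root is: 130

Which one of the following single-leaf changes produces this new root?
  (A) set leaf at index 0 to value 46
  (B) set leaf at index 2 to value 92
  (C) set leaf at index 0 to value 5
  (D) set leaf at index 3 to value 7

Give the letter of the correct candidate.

Original leaves: [25, 75, 62, 32, 62]
Target new root: 130
Try each candidate change and compute the resulting root:
Candidate A: set leaf[0] = 46 -> leaves = [46, 75, 62, 32, 62]
  L0: [46, 75, 62, 32, 62]
  L1: h(46,75)=(46*31+75)%997=504 h(62,32)=(62*31+32)%997=957 h(62,62)=(62*31+62)%997=987 -> [504, 957, 987]
  L2: h(504,957)=(504*31+957)%997=629 h(987,987)=(987*31+987)%997=677 -> [629, 677]
  L3: h(629,677)=(629*31+677)%997=236 -> [236]
  root = 236 != target 130
Candidate B: set leaf[2] = 92 -> leaves = [25, 75, 92, 32, 62]
  L0: [25, 75, 92, 32, 62]
  L1: h(25,75)=(25*31+75)%997=850 h(92,32)=(92*31+32)%997=890 h(62,62)=(62*31+62)%997=987 -> [850, 890, 987]
  L2: h(850,890)=(850*31+890)%997=321 h(987,987)=(987*31+987)%997=677 -> [321, 677]
  L3: h(321,677)=(321*31+677)%997=658 -> [658]
  root = 658 != target 130
Candidate C: set leaf[0] = 5 -> leaves = [5, 75, 62, 32, 62]
  L0: [5, 75, 62, 32, 62]
  L1: h(5,75)=(5*31+75)%997=230 h(62,32)=(62*31+32)%997=957 h(62,62)=(62*31+62)%997=987 -> [230, 957, 987]
  L2: h(230,957)=(230*31+957)%997=111 h(987,987)=(987*31+987)%997=677 -> [111, 677]
  L3: h(111,677)=(111*31+677)%997=130 -> [130]
  root = 130 == target 130  ** MATCH **
Candidate D: set leaf[3] = 7 -> leaves = [25, 75, 62, 7, 62]
  L0: [25, 75, 62, 7, 62]
  L1: h(25,75)=(25*31+75)%997=850 h(62,7)=(62*31+7)%997=932 h(62,62)=(62*31+62)%997=987 -> [850, 932, 987]
  L2: h(850,932)=(850*31+932)%997=363 h(987,987)=(987*31+987)%997=677 -> [363, 677]
  L3: h(363,677)=(363*31+677)%997=963 -> [963]
  root = 963 != target 130
Candidate C produces the target root.

Answer: C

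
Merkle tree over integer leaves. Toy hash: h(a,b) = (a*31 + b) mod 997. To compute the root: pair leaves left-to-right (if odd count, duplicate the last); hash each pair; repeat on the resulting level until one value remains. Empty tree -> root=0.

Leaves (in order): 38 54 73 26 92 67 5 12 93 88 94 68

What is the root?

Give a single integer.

L0: [38, 54, 73, 26, 92, 67, 5, 12, 93, 88, 94, 68]
L1: h(38,54)=(38*31+54)%997=235 h(73,26)=(73*31+26)%997=295 h(92,67)=(92*31+67)%997=925 h(5,12)=(5*31+12)%997=167 h(93,88)=(93*31+88)%997=977 h(94,68)=(94*31+68)%997=988 -> [235, 295, 925, 167, 977, 988]
L2: h(235,295)=(235*31+295)%997=601 h(925,167)=(925*31+167)%997=926 h(977,988)=(977*31+988)%997=368 -> [601, 926, 368]
L3: h(601,926)=(601*31+926)%997=614 h(368,368)=(368*31+368)%997=809 -> [614, 809]
L4: h(614,809)=(614*31+809)%997=900 -> [900]

Answer: 900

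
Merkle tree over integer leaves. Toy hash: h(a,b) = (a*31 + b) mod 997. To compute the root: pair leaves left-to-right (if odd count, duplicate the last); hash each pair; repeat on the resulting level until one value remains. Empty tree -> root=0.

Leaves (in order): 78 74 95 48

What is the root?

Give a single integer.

Answer: 485

Derivation:
L0: [78, 74, 95, 48]
L1: h(78,74)=(78*31+74)%997=498 h(95,48)=(95*31+48)%997=2 -> [498, 2]
L2: h(498,2)=(498*31+2)%997=485 -> [485]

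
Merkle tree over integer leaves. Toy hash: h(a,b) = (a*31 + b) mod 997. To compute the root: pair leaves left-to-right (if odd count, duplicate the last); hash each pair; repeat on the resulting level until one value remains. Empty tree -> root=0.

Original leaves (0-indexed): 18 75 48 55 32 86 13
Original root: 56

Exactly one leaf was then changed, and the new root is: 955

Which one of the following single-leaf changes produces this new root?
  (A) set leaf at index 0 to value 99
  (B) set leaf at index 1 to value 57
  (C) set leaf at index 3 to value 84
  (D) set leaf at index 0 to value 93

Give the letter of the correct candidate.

Answer: C

Derivation:
Original leaves: [18, 75, 48, 55, 32, 86, 13]
Target new root: 955
Try each candidate change and compute the resulting root:
Candidate A: set leaf[0] = 99 -> leaves = [99, 75, 48, 55, 32, 86, 13]
  L0: [99, 75, 48, 55, 32, 86, 13]
  L1: h(99,75)=(99*31+75)%997=153 h(48,55)=(48*31+55)%997=546 h(32,86)=(32*31+86)%997=81 h(13,13)=(13*31+13)%997=416 -> [153, 546, 81, 416]
  L2: h(153,546)=(153*31+546)%997=304 h(81,416)=(81*31+416)%997=933 -> [304, 933]
  L3: h(304,933)=(304*31+933)%997=387 -> [387]
  root = 387 != target 955
Candidate B: set leaf[1] = 57 -> leaves = [18, 57, 48, 55, 32, 86, 13]
  L0: [18, 57, 48, 55, 32, 86, 13]
  L1: h(18,57)=(18*31+57)%997=615 h(48,55)=(48*31+55)%997=546 h(32,86)=(32*31+86)%997=81 h(13,13)=(13*31+13)%997=416 -> [615, 546, 81, 416]
  L2: h(615,546)=(615*31+546)%997=668 h(81,416)=(81*31+416)%997=933 -> [668, 933]
  L3: h(668,933)=(668*31+933)%997=704 -> [704]
  root = 704 != target 955
Candidate C: set leaf[3] = 84 -> leaves = [18, 75, 48, 84, 32, 86, 13]
  L0: [18, 75, 48, 84, 32, 86, 13]
  L1: h(18,75)=(18*31+75)%997=633 h(48,84)=(48*31+84)%997=575 h(32,86)=(32*31+86)%997=81 h(13,13)=(13*31+13)%997=416 -> [633, 575, 81, 416]
  L2: h(633,575)=(633*31+575)%997=258 h(81,416)=(81*31+416)%997=933 -> [258, 933]
  L3: h(258,933)=(258*31+933)%997=955 -> [955]
  root = 955 == target 955  ** MATCH **
Candidate D: set leaf[0] = 93 -> leaves = [93, 75, 48, 55, 32, 86, 13]
  L0: [93, 75, 48, 55, 32, 86, 13]
  L1: h(93,75)=(93*31+75)%997=964 h(48,55)=(48*31+55)%997=546 h(32,86)=(32*31+86)%997=81 h(13,13)=(13*31+13)%997=416 -> [964, 546, 81, 416]
  L2: h(964,546)=(964*31+546)%997=520 h(81,416)=(81*31+416)%997=933 -> [520, 933]
  L3: h(520,933)=(520*31+933)%997=104 -> [104]
  root = 104 != target 955
Candidate C produces the target root.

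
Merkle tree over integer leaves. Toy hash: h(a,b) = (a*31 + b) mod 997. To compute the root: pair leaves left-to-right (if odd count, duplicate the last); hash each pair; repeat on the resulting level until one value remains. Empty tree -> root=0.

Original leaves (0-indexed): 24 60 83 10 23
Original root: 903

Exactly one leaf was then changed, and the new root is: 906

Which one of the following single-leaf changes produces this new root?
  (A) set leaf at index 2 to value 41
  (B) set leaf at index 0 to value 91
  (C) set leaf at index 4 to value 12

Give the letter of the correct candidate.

Answer: B

Derivation:
Original leaves: [24, 60, 83, 10, 23]
Target new root: 906
Try each candidate change and compute the resulting root:
Candidate A: set leaf[2] = 41 -> leaves = [24, 60, 41, 10, 23]
  L0: [24, 60, 41, 10, 23]
  L1: h(24,60)=(24*31+60)%997=804 h(41,10)=(41*31+10)%997=284 h(23,23)=(23*31+23)%997=736 -> [804, 284, 736]
  L2: h(804,284)=(804*31+284)%997=283 h(736,736)=(736*31+736)%997=621 -> [283, 621]
  L3: h(283,621)=(283*31+621)%997=421 -> [421]
  root = 421 != target 906
Candidate B: set leaf[0] = 91 -> leaves = [91, 60, 83, 10, 23]
  L0: [91, 60, 83, 10, 23]
  L1: h(91,60)=(91*31+60)%997=887 h(83,10)=(83*31+10)%997=589 h(23,23)=(23*31+23)%997=736 -> [887, 589, 736]
  L2: h(887,589)=(887*31+589)%997=170 h(736,736)=(736*31+736)%997=621 -> [170, 621]
  L3: h(170,621)=(170*31+621)%997=906 -> [906]
  root = 906 == target 906  ** MATCH **
Candidate C: set leaf[4] = 12 -> leaves = [24, 60, 83, 10, 12]
  L0: [24, 60, 83, 10, 12]
  L1: h(24,60)=(24*31+60)%997=804 h(83,10)=(83*31+10)%997=589 h(12,12)=(12*31+12)%997=384 -> [804, 589, 384]
  L2: h(804,589)=(804*31+589)%997=588 h(384,384)=(384*31+384)%997=324 -> [588, 324]
  L3: h(588,324)=(588*31+324)%997=606 -> [606]
  root = 606 != target 906
Candidate B produces the target root.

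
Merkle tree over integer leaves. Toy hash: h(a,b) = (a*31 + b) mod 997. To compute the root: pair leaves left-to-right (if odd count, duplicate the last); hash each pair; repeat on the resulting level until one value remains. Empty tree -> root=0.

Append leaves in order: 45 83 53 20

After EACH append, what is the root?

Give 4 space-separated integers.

Answer: 45 481 655 622

Derivation:
After append 45 (leaves=[45]):
  L0: [45]
  root=45
After append 83 (leaves=[45, 83]):
  L0: [45, 83]
  L1: h(45,83)=(45*31+83)%997=481 -> [481]
  root=481
After append 53 (leaves=[45, 83, 53]):
  L0: [45, 83, 53]
  L1: h(45,83)=(45*31+83)%997=481 h(53,53)=(53*31+53)%997=699 -> [481, 699]
  L2: h(481,699)=(481*31+699)%997=655 -> [655]
  root=655
After append 20 (leaves=[45, 83, 53, 20]):
  L0: [45, 83, 53, 20]
  L1: h(45,83)=(45*31+83)%997=481 h(53,20)=(53*31+20)%997=666 -> [481, 666]
  L2: h(481,666)=(481*31+666)%997=622 -> [622]
  root=622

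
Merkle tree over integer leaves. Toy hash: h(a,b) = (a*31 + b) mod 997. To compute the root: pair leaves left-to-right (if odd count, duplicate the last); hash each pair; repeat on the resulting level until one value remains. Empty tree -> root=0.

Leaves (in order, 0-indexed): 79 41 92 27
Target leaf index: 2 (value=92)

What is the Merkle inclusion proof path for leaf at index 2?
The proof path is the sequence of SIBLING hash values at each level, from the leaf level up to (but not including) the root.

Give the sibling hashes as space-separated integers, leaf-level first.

L0 (leaves): [79, 41, 92, 27], target index=2
L1: h(79,41)=(79*31+41)%997=496 [pair 0] h(92,27)=(92*31+27)%997=885 [pair 1] -> [496, 885]
  Sibling for proof at L0: 27
L2: h(496,885)=(496*31+885)%997=309 [pair 0] -> [309]
  Sibling for proof at L1: 496
Root: 309
Proof path (sibling hashes from leaf to root): [27, 496]

Answer: 27 496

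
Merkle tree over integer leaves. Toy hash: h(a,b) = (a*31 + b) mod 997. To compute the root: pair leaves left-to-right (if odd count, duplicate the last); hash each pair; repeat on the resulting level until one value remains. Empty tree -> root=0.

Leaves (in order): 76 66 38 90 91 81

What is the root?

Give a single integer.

Answer: 115

Derivation:
L0: [76, 66, 38, 90, 91, 81]
L1: h(76,66)=(76*31+66)%997=428 h(38,90)=(38*31+90)%997=271 h(91,81)=(91*31+81)%997=908 -> [428, 271, 908]
L2: h(428,271)=(428*31+271)%997=578 h(908,908)=(908*31+908)%997=143 -> [578, 143]
L3: h(578,143)=(578*31+143)%997=115 -> [115]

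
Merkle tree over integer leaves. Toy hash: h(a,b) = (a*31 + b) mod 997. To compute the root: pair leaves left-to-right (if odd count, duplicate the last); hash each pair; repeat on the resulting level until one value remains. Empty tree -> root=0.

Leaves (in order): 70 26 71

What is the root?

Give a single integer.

L0: [70, 26, 71]
L1: h(70,26)=(70*31+26)%997=202 h(71,71)=(71*31+71)%997=278 -> [202, 278]
L2: h(202,278)=(202*31+278)%997=558 -> [558]

Answer: 558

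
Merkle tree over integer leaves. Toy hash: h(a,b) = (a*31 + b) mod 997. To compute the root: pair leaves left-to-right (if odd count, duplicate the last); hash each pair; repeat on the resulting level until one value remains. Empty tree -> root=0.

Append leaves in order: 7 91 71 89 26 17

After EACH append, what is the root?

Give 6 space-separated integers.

After append 7 (leaves=[7]):
  L0: [7]
  root=7
After append 91 (leaves=[7, 91]):
  L0: [7, 91]
  L1: h(7,91)=(7*31+91)%997=308 -> [308]
  root=308
After append 71 (leaves=[7, 91, 71]):
  L0: [7, 91, 71]
  L1: h(7,91)=(7*31+91)%997=308 h(71,71)=(71*31+71)%997=278 -> [308, 278]
  L2: h(308,278)=(308*31+278)%997=853 -> [853]
  root=853
After append 89 (leaves=[7, 91, 71, 89]):
  L0: [7, 91, 71, 89]
  L1: h(7,91)=(7*31+91)%997=308 h(71,89)=(71*31+89)%997=296 -> [308, 296]
  L2: h(308,296)=(308*31+296)%997=871 -> [871]
  root=871
After append 26 (leaves=[7, 91, 71, 89, 26]):
  L0: [7, 91, 71, 89, 26]
  L1: h(7,91)=(7*31+91)%997=308 h(71,89)=(71*31+89)%997=296 h(26,26)=(26*31+26)%997=832 -> [308, 296, 832]
  L2: h(308,296)=(308*31+296)%997=871 h(832,832)=(832*31+832)%997=702 -> [871, 702]
  L3: h(871,702)=(871*31+702)%997=784 -> [784]
  root=784
After append 17 (leaves=[7, 91, 71, 89, 26, 17]):
  L0: [7, 91, 71, 89, 26, 17]
  L1: h(7,91)=(7*31+91)%997=308 h(71,89)=(71*31+89)%997=296 h(26,17)=(26*31+17)%997=823 -> [308, 296, 823]
  L2: h(308,296)=(308*31+296)%997=871 h(823,823)=(823*31+823)%997=414 -> [871, 414]
  L3: h(871,414)=(871*31+414)%997=496 -> [496]
  root=496

Answer: 7 308 853 871 784 496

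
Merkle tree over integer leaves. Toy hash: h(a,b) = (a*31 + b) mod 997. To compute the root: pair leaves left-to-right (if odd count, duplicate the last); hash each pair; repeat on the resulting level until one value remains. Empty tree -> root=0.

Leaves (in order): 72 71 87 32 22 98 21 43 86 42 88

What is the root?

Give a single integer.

L0: [72, 71, 87, 32, 22, 98, 21, 43, 86, 42, 88]
L1: h(72,71)=(72*31+71)%997=309 h(87,32)=(87*31+32)%997=735 h(22,98)=(22*31+98)%997=780 h(21,43)=(21*31+43)%997=694 h(86,42)=(86*31+42)%997=714 h(88,88)=(88*31+88)%997=822 -> [309, 735, 780, 694, 714, 822]
L2: h(309,735)=(309*31+735)%997=344 h(780,694)=(780*31+694)%997=946 h(714,822)=(714*31+822)%997=25 -> [344, 946, 25]
L3: h(344,946)=(344*31+946)%997=643 h(25,25)=(25*31+25)%997=800 -> [643, 800]
L4: h(643,800)=(643*31+800)%997=793 -> [793]

Answer: 793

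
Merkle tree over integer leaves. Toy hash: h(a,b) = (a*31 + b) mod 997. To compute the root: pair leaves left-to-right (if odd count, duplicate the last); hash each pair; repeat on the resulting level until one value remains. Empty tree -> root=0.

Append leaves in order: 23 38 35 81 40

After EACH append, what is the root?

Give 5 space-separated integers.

After append 23 (leaves=[23]):
  L0: [23]
  root=23
After append 38 (leaves=[23, 38]):
  L0: [23, 38]
  L1: h(23,38)=(23*31+38)%997=751 -> [751]
  root=751
After append 35 (leaves=[23, 38, 35]):
  L0: [23, 38, 35]
  L1: h(23,38)=(23*31+38)%997=751 h(35,35)=(35*31+35)%997=123 -> [751, 123]
  L2: h(751,123)=(751*31+123)%997=473 -> [473]
  root=473
After append 81 (leaves=[23, 38, 35, 81]):
  L0: [23, 38, 35, 81]
  L1: h(23,38)=(23*31+38)%997=751 h(35,81)=(35*31+81)%997=169 -> [751, 169]
  L2: h(751,169)=(751*31+169)%997=519 -> [519]
  root=519
After append 40 (leaves=[23, 38, 35, 81, 40]):
  L0: [23, 38, 35, 81, 40]
  L1: h(23,38)=(23*31+38)%997=751 h(35,81)=(35*31+81)%997=169 h(40,40)=(40*31+40)%997=283 -> [751, 169, 283]
  L2: h(751,169)=(751*31+169)%997=519 h(283,283)=(283*31+283)%997=83 -> [519, 83]
  L3: h(519,83)=(519*31+83)%997=220 -> [220]
  root=220

Answer: 23 751 473 519 220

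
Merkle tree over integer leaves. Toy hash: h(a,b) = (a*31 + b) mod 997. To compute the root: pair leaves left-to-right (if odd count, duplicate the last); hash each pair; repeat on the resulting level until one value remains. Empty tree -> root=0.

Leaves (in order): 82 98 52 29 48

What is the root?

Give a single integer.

Answer: 995

Derivation:
L0: [82, 98, 52, 29, 48]
L1: h(82,98)=(82*31+98)%997=646 h(52,29)=(52*31+29)%997=644 h(48,48)=(48*31+48)%997=539 -> [646, 644, 539]
L2: h(646,644)=(646*31+644)%997=730 h(539,539)=(539*31+539)%997=299 -> [730, 299]
L3: h(730,299)=(730*31+299)%997=995 -> [995]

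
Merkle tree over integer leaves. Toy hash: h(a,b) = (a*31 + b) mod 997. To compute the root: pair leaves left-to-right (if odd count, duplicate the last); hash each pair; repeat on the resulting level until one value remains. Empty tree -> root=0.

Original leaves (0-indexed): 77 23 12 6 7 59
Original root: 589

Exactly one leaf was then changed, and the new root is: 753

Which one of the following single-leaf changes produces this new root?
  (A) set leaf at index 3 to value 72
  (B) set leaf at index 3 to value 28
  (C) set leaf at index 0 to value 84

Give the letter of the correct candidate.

Original leaves: [77, 23, 12, 6, 7, 59]
Target new root: 753
Try each candidate change and compute the resulting root:
Candidate A: set leaf[3] = 72 -> leaves = [77, 23, 12, 72, 7, 59]
  L0: [77, 23, 12, 72, 7, 59]
  L1: h(77,23)=(77*31+23)%997=416 h(12,72)=(12*31+72)%997=444 h(7,59)=(7*31+59)%997=276 -> [416, 444, 276]
  L2: h(416,444)=(416*31+444)%997=379 h(276,276)=(276*31+276)%997=856 -> [379, 856]
  L3: h(379,856)=(379*31+856)%997=641 -> [641]
  root = 641 != target 753
Candidate B: set leaf[3] = 28 -> leaves = [77, 23, 12, 28, 7, 59]
  L0: [77, 23, 12, 28, 7, 59]
  L1: h(77,23)=(77*31+23)%997=416 h(12,28)=(12*31+28)%997=400 h(7,59)=(7*31+59)%997=276 -> [416, 400, 276]
  L2: h(416,400)=(416*31+400)%997=335 h(276,276)=(276*31+276)%997=856 -> [335, 856]
  L3: h(335,856)=(335*31+856)%997=274 -> [274]
  root = 274 != target 753
Candidate C: set leaf[0] = 84 -> leaves = [84, 23, 12, 6, 7, 59]
  L0: [84, 23, 12, 6, 7, 59]
  L1: h(84,23)=(84*31+23)%997=633 h(12,6)=(12*31+6)%997=378 h(7,59)=(7*31+59)%997=276 -> [633, 378, 276]
  L2: h(633,378)=(633*31+378)%997=61 h(276,276)=(276*31+276)%997=856 -> [61, 856]
  L3: h(61,856)=(61*31+856)%997=753 -> [753]
  root = 753 == target 753  ** MATCH **
Candidate C produces the target root.

Answer: C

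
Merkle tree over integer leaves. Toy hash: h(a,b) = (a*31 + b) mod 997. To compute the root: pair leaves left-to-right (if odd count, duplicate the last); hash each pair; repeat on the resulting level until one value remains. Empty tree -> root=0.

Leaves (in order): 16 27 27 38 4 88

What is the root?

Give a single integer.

L0: [16, 27, 27, 38, 4, 88]
L1: h(16,27)=(16*31+27)%997=523 h(27,38)=(27*31+38)%997=875 h(4,88)=(4*31+88)%997=212 -> [523, 875, 212]
L2: h(523,875)=(523*31+875)%997=139 h(212,212)=(212*31+212)%997=802 -> [139, 802]
L3: h(139,802)=(139*31+802)%997=126 -> [126]

Answer: 126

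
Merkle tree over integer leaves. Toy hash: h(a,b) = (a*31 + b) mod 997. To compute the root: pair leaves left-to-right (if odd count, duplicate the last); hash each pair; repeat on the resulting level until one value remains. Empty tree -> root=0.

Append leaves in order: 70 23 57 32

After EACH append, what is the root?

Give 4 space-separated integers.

Answer: 70 199 17 989

Derivation:
After append 70 (leaves=[70]):
  L0: [70]
  root=70
After append 23 (leaves=[70, 23]):
  L0: [70, 23]
  L1: h(70,23)=(70*31+23)%997=199 -> [199]
  root=199
After append 57 (leaves=[70, 23, 57]):
  L0: [70, 23, 57]
  L1: h(70,23)=(70*31+23)%997=199 h(57,57)=(57*31+57)%997=827 -> [199, 827]
  L2: h(199,827)=(199*31+827)%997=17 -> [17]
  root=17
After append 32 (leaves=[70, 23, 57, 32]):
  L0: [70, 23, 57, 32]
  L1: h(70,23)=(70*31+23)%997=199 h(57,32)=(57*31+32)%997=802 -> [199, 802]
  L2: h(199,802)=(199*31+802)%997=989 -> [989]
  root=989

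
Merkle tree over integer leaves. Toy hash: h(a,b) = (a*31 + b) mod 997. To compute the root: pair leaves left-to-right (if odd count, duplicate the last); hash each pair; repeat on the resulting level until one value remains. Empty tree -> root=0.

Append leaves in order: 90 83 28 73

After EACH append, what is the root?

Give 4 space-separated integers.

Answer: 90 879 229 274

Derivation:
After append 90 (leaves=[90]):
  L0: [90]
  root=90
After append 83 (leaves=[90, 83]):
  L0: [90, 83]
  L1: h(90,83)=(90*31+83)%997=879 -> [879]
  root=879
After append 28 (leaves=[90, 83, 28]):
  L0: [90, 83, 28]
  L1: h(90,83)=(90*31+83)%997=879 h(28,28)=(28*31+28)%997=896 -> [879, 896]
  L2: h(879,896)=(879*31+896)%997=229 -> [229]
  root=229
After append 73 (leaves=[90, 83, 28, 73]):
  L0: [90, 83, 28, 73]
  L1: h(90,83)=(90*31+83)%997=879 h(28,73)=(28*31+73)%997=941 -> [879, 941]
  L2: h(879,941)=(879*31+941)%997=274 -> [274]
  root=274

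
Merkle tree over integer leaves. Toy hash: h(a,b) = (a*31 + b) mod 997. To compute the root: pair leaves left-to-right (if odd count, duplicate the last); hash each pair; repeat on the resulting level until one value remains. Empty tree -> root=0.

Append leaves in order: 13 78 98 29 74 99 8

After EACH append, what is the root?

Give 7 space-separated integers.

Answer: 13 481 101 32 996 799 656

Derivation:
After append 13 (leaves=[13]):
  L0: [13]
  root=13
After append 78 (leaves=[13, 78]):
  L0: [13, 78]
  L1: h(13,78)=(13*31+78)%997=481 -> [481]
  root=481
After append 98 (leaves=[13, 78, 98]):
  L0: [13, 78, 98]
  L1: h(13,78)=(13*31+78)%997=481 h(98,98)=(98*31+98)%997=145 -> [481, 145]
  L2: h(481,145)=(481*31+145)%997=101 -> [101]
  root=101
After append 29 (leaves=[13, 78, 98, 29]):
  L0: [13, 78, 98, 29]
  L1: h(13,78)=(13*31+78)%997=481 h(98,29)=(98*31+29)%997=76 -> [481, 76]
  L2: h(481,76)=(481*31+76)%997=32 -> [32]
  root=32
After append 74 (leaves=[13, 78, 98, 29, 74]):
  L0: [13, 78, 98, 29, 74]
  L1: h(13,78)=(13*31+78)%997=481 h(98,29)=(98*31+29)%997=76 h(74,74)=(74*31+74)%997=374 -> [481, 76, 374]
  L2: h(481,76)=(481*31+76)%997=32 h(374,374)=(374*31+374)%997=4 -> [32, 4]
  L3: h(32,4)=(32*31+4)%997=996 -> [996]
  root=996
After append 99 (leaves=[13, 78, 98, 29, 74, 99]):
  L0: [13, 78, 98, 29, 74, 99]
  L1: h(13,78)=(13*31+78)%997=481 h(98,29)=(98*31+29)%997=76 h(74,99)=(74*31+99)%997=399 -> [481, 76, 399]
  L2: h(481,76)=(481*31+76)%997=32 h(399,399)=(399*31+399)%997=804 -> [32, 804]
  L3: h(32,804)=(32*31+804)%997=799 -> [799]
  root=799
After append 8 (leaves=[13, 78, 98, 29, 74, 99, 8]):
  L0: [13, 78, 98, 29, 74, 99, 8]
  L1: h(13,78)=(13*31+78)%997=481 h(98,29)=(98*31+29)%997=76 h(74,99)=(74*31+99)%997=399 h(8,8)=(8*31+8)%997=256 -> [481, 76, 399, 256]
  L2: h(481,76)=(481*31+76)%997=32 h(399,256)=(399*31+256)%997=661 -> [32, 661]
  L3: h(32,661)=(32*31+661)%997=656 -> [656]
  root=656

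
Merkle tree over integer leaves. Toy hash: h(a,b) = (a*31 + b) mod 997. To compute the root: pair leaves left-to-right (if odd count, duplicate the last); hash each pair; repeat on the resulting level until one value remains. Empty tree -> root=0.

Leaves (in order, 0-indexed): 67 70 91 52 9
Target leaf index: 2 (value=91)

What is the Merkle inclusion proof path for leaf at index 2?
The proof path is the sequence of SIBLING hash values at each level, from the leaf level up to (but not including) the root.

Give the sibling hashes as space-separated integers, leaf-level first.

Answer: 52 153 243

Derivation:
L0 (leaves): [67, 70, 91, 52, 9], target index=2
L1: h(67,70)=(67*31+70)%997=153 [pair 0] h(91,52)=(91*31+52)%997=879 [pair 1] h(9,9)=(9*31+9)%997=288 [pair 2] -> [153, 879, 288]
  Sibling for proof at L0: 52
L2: h(153,879)=(153*31+879)%997=637 [pair 0] h(288,288)=(288*31+288)%997=243 [pair 1] -> [637, 243]
  Sibling for proof at L1: 153
L3: h(637,243)=(637*31+243)%997=50 [pair 0] -> [50]
  Sibling for proof at L2: 243
Root: 50
Proof path (sibling hashes from leaf to root): [52, 153, 243]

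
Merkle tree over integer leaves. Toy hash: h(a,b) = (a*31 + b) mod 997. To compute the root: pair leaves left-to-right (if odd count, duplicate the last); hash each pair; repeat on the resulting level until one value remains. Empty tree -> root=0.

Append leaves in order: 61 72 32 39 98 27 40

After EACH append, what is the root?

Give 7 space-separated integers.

After append 61 (leaves=[61]):
  L0: [61]
  root=61
After append 72 (leaves=[61, 72]):
  L0: [61, 72]
  L1: h(61,72)=(61*31+72)%997=966 -> [966]
  root=966
After append 32 (leaves=[61, 72, 32]):
  L0: [61, 72, 32]
  L1: h(61,72)=(61*31+72)%997=966 h(32,32)=(32*31+32)%997=27 -> [966, 27]
  L2: h(966,27)=(966*31+27)%997=63 -> [63]
  root=63
After append 39 (leaves=[61, 72, 32, 39]):
  L0: [61, 72, 32, 39]
  L1: h(61,72)=(61*31+72)%997=966 h(32,39)=(32*31+39)%997=34 -> [966, 34]
  L2: h(966,34)=(966*31+34)%997=70 -> [70]
  root=70
After append 98 (leaves=[61, 72, 32, 39, 98]):
  L0: [61, 72, 32, 39, 98]
  L1: h(61,72)=(61*31+72)%997=966 h(32,39)=(32*31+39)%997=34 h(98,98)=(98*31+98)%997=145 -> [966, 34, 145]
  L2: h(966,34)=(966*31+34)%997=70 h(145,145)=(145*31+145)%997=652 -> [70, 652]
  L3: h(70,652)=(70*31+652)%997=828 -> [828]
  root=828
After append 27 (leaves=[61, 72, 32, 39, 98, 27]):
  L0: [61, 72, 32, 39, 98, 27]
  L1: h(61,72)=(61*31+72)%997=966 h(32,39)=(32*31+39)%997=34 h(98,27)=(98*31+27)%997=74 -> [966, 34, 74]
  L2: h(966,34)=(966*31+34)%997=70 h(74,74)=(74*31+74)%997=374 -> [70, 374]
  L3: h(70,374)=(70*31+374)%997=550 -> [550]
  root=550
After append 40 (leaves=[61, 72, 32, 39, 98, 27, 40]):
  L0: [61, 72, 32, 39, 98, 27, 40]
  L1: h(61,72)=(61*31+72)%997=966 h(32,39)=(32*31+39)%997=34 h(98,27)=(98*31+27)%997=74 h(40,40)=(40*31+40)%997=283 -> [966, 34, 74, 283]
  L2: h(966,34)=(966*31+34)%997=70 h(74,283)=(74*31+283)%997=583 -> [70, 583]
  L3: h(70,583)=(70*31+583)%997=759 -> [759]
  root=759

Answer: 61 966 63 70 828 550 759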